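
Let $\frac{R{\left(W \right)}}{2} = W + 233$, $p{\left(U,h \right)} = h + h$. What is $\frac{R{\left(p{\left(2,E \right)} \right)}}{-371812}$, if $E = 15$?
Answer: $- \frac{263}{185906} \approx -0.0014147$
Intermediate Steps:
$p{\left(U,h \right)} = 2 h$
$R{\left(W \right)} = 466 + 2 W$ ($R{\left(W \right)} = 2 \left(W + 233\right) = 2 \left(233 + W\right) = 466 + 2 W$)
$\frac{R{\left(p{\left(2,E \right)} \right)}}{-371812} = \frac{466 + 2 \cdot 2 \cdot 15}{-371812} = \left(466 + 2 \cdot 30\right) \left(- \frac{1}{371812}\right) = \left(466 + 60\right) \left(- \frac{1}{371812}\right) = 526 \left(- \frac{1}{371812}\right) = - \frac{263}{185906}$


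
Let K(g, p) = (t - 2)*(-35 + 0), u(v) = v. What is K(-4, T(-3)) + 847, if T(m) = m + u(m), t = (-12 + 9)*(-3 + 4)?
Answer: 1022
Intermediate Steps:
t = -3 (t = -3*1 = -3)
T(m) = 2*m (T(m) = m + m = 2*m)
K(g, p) = 175 (K(g, p) = (-3 - 2)*(-35 + 0) = -5*(-35) = 175)
K(-4, T(-3)) + 847 = 175 + 847 = 1022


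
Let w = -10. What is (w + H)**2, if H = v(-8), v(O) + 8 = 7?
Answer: 121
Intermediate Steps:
v(O) = -1 (v(O) = -8 + 7 = -1)
H = -1
(w + H)**2 = (-10 - 1)**2 = (-11)**2 = 121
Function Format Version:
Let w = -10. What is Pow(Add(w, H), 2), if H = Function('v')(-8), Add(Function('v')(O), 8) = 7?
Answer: 121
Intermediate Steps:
Function('v')(O) = -1 (Function('v')(O) = Add(-8, 7) = -1)
H = -1
Pow(Add(w, H), 2) = Pow(Add(-10, -1), 2) = Pow(-11, 2) = 121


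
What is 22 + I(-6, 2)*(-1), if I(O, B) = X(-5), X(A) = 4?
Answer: 18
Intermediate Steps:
I(O, B) = 4
22 + I(-6, 2)*(-1) = 22 + 4*(-1) = 22 - 4 = 18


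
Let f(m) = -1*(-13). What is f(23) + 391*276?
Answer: 107929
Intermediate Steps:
f(m) = 13
f(23) + 391*276 = 13 + 391*276 = 13 + 107916 = 107929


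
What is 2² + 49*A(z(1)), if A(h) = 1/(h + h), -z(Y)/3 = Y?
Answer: -25/6 ≈ -4.1667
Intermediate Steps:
z(Y) = -3*Y
A(h) = 1/(2*h)
2² + 49*A(z(1)) = 2² + 49*(1/(2*((-3*1)))) = 4 + 49*((½)/(-3)) = 4 + 49*((½)*(-⅓)) = 4 + 49*(-⅙) = 4 - 49/6 = -25/6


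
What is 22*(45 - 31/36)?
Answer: 17479/18 ≈ 971.06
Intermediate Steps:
22*(45 - 31/36) = 22*(1589/36) = 17479/18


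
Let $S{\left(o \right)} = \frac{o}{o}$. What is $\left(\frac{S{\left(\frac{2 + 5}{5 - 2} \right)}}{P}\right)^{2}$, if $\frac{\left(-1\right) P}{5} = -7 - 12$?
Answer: $\frac{1}{9025} \approx 0.0001108$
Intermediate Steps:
$S{\left(o \right)} = 1$
$P = 95$ ($P = - 5 \left(-7 - 12\right) = \left(-5\right) \left(-19\right) = 95$)
$\left(\frac{S{\left(\frac{2 + 5}{5 - 2} \right)}}{P}\right)^{2} = \left(1 \cdot \frac{1}{95}\right)^{2} = \left(\frac{1}{95}\right)^{2} = \frac{1}{9025}$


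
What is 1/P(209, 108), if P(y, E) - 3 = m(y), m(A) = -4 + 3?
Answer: 1/2 ≈ 0.50000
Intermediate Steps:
m(A) = -1
P(y, E) = 2 (P(y, E) = 3 - 1 = 2)
1/P(209, 108) = 1/2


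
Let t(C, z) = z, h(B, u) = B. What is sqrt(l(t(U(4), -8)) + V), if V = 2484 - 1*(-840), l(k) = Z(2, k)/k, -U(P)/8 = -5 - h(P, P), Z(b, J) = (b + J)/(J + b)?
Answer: sqrt(53182)/4 ≈ 57.653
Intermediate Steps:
Z(b, J) = 1 (Z(b, J) = (J + b)/(J + b) = 1)
U(P) = 40 + 8*P (U(P) = -8*(-5 - P) = 40 + 8*P)
l(k) = 1/k
V = 3324 (V = 2484 + 840 = 3324)
sqrt(l(t(U(4), -8)) + V) = sqrt(1/(-8) + 3324) = sqrt(-1/8 + 3324) = sqrt(26591/8) = sqrt(53182)/4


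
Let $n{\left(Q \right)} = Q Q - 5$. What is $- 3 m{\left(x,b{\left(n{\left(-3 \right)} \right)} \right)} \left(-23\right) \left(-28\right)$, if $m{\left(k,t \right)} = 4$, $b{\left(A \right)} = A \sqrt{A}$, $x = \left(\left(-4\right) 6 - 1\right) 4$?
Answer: $-7728$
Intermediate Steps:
$x = -100$ ($x = \left(-24 - 1\right) 4 = \left(-25\right) 4 = -100$)
$n{\left(Q \right)} = -5 + Q^{2}$ ($n{\left(Q \right)} = Q^{2} - 5 = -5 + Q^{2}$)
$b{\left(A \right)} = A^{\frac{3}{2}}$
$- 3 m{\left(x,b{\left(n{\left(-3 \right)} \right)} \right)} \left(-23\right) \left(-28\right) = \left(-3\right) 4 \left(-23\right) \left(-28\right) = \left(-12\right) \left(-23\right) \left(-28\right) = 276 \left(-28\right) = -7728$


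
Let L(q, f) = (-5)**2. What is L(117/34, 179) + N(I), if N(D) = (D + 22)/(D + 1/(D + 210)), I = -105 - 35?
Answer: 253235/9799 ≈ 25.843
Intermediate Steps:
L(q, f) = 25
I = -140
N(D) = (22 + D)/(D + 1/(210 + D))
L(117/34, 179) + N(I) = 25 + (4620 + (-140)**2 + 232*(-140))/(1 + (-140)**2 + 210*(-140)) = 25 + (4620 + 19600 - 32480)/(1 + 19600 - 29400) = 25 - 8260/(-9799) = 25 - 1/9799*(-8260) = 25 + 8260/9799 = 253235/9799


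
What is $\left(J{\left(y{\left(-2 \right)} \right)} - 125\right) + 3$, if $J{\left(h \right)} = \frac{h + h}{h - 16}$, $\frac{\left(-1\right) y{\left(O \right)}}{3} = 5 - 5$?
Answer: $-122$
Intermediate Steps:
$y{\left(O \right)} = 0$ ($y{\left(O \right)} = - 3 \left(5 - 5\right) = \left(-3\right) 0 = 0$)
$J{\left(h \right)} = \frac{2 h}{-16 + h}$
$\left(J{\left(y{\left(-2 \right)} \right)} - 125\right) + 3 = \left(2 \cdot 0 \frac{1}{-16 + 0} - 125\right) + 3 = \left(2 \cdot 0 \frac{1}{-16} - 125\right) + 3 = \left(2 \cdot 0 \left(- \frac{1}{16}\right) - 125\right) + 3 = \left(0 - 125\right) + 3 = -125 + 3 = -122$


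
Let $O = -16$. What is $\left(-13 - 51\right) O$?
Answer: $1024$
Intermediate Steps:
$\left(-13 - 51\right) O = \left(-13 - 51\right) \left(-16\right) = \left(-64\right) \left(-16\right) = 1024$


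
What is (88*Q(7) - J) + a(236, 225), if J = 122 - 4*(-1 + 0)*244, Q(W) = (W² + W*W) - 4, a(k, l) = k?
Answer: 7410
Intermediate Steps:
Q(W) = -4 + 2*W² (Q(W) = (W² + W²) - 4 = 2*W² - 4 = -4 + 2*W²)
J = 1098 (J = 122 - 4*(-1)*244 = 122 + 4*244 = 122 + 976 = 1098)
(88*Q(7) - J) + a(236, 225) = (88*(-4 + 2*7²) - 1*1098) + 236 = (88*(-4 + 2*49) - 1098) + 236 = (88*(-4 + 98) - 1098) + 236 = (88*94 - 1098) + 236 = (8272 - 1098) + 236 = 7174 + 236 = 7410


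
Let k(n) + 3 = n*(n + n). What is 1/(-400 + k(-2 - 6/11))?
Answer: -121/47195 ≈ -0.0025638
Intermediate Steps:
k(n) = -3 + 2*n² (k(n) = -3 + n*(n + n) = -3 + n*(2*n) = -3 + 2*n²)
1/(-400 + k(-2 - 6/11)) = 1/(-400 + (-3 + 2*(-2 - 6/11)²)) = 1/(-400 + (-3 + 2*(-28/11)²)) = 1/(-400 + (-3 + 2*(784/121))) = 1/(-400 + (-3 + 1568/121)) = 1/(-400 + 1205/121) = 1/(-47195/121) = -121/47195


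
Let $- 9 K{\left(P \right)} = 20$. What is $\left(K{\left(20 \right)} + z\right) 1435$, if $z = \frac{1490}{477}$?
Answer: $\frac{617050}{477} \approx 1293.6$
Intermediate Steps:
$K{\left(P \right)} = - \frac{20}{9}$ ($K{\left(P \right)} = \left(- \frac{1}{9}\right) 20 = - \frac{20}{9}$)
$z = \frac{1490}{477}$ ($z = 1490 \cdot \frac{1}{477} = \frac{1490}{477} \approx 3.1237$)
$\left(K{\left(20 \right)} + z\right) 1435 = \left(- \frac{20}{9} + \frac{1490}{477}\right) 1435 = \frac{430}{477} \cdot 1435 = \frac{617050}{477}$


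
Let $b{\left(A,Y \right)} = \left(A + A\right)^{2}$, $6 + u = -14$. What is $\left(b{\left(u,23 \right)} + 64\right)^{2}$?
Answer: $2768896$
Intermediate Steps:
$u = -20$ ($u = -6 - 14 = -20$)
$b{\left(A,Y \right)} = 4 A^{2}$ ($b{\left(A,Y \right)} = \left(2 A\right)^{2} = 4 A^{2}$)
$\left(b{\left(u,23 \right)} + 64\right)^{2} = \left(4 \left(-20\right)^{2} + 64\right)^{2} = \left(4 \cdot 400 + 64\right)^{2} = \left(1600 + 64\right)^{2} = 1664^{2} = 2768896$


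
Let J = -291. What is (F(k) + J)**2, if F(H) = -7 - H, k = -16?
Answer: 79524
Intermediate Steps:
(F(k) + J)**2 = ((-7 - 1*(-16)) - 291)**2 = ((-7 + 16) - 291)**2 = (9 - 291)**2 = (-282)**2 = 79524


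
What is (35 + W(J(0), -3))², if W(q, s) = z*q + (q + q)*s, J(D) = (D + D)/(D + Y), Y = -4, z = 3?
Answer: 1225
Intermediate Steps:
J(D) = 2*D/(-4 + D) (J(D) = (D + D)/(D - 4) = (2*D)/(-4 + D) = 2*D/(-4 + D))
W(q, s) = 3*q + 2*q*s (W(q, s) = 3*q + (q + q)*s = 3*q + (2*q)*s = 3*q + 2*q*s)
(35 + W(J(0), -3))² = (35 + (2*0/(-4 + 0))*(3 + 2*(-3)))² = (35 + (2*0/(-4))*(3 - 6))² = (35 + (2*0*(-¼))*(-3))² = (35 + 0*(-3))² = (35 + 0)² = 35² = 1225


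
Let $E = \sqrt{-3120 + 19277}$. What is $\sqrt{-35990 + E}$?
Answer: $\sqrt{-35990 + \sqrt{16157}} \approx 189.38 i$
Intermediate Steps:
$E = \sqrt{16157} \approx 127.11$
$\sqrt{-35990 + E} = \sqrt{-35990 + \sqrt{16157}}$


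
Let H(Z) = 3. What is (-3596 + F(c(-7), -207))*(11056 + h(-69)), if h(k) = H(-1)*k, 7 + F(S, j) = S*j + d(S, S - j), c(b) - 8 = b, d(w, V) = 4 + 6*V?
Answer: -27751742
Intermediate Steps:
c(b) = 8 + b
F(S, j) = -3 - 6*j + 6*S + S*j (F(S, j) = -7 + (S*j + (4 + 6*(S - j))) = -7 + (S*j + (4 + (-6*j + 6*S))) = -7 + (S*j + (4 - 6*j + 6*S)) = -7 + (4 - 6*j + 6*S + S*j) = -3 - 6*j + 6*S + S*j)
h(k) = 3*k
(-3596 + F(c(-7), -207))*(11056 + h(-69)) = (-3596 + (-3 - 6*(-207) + 6*(8 - 7) + (8 - 7)*(-207)))*(11056 + 3*(-69)) = (-3596 + (-3 + 1242 + 6*1 + 1*(-207)))*(11056 - 207) = (-3596 + (-3 + 1242 + 6 - 207))*10849 = (-3596 + 1038)*10849 = -2558*10849 = -27751742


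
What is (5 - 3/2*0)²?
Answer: 25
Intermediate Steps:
(5 - 3/2*0)² = (5 + 0)² = 5² = 25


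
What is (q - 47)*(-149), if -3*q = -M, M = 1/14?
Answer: 293977/42 ≈ 6999.5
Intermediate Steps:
M = 1/14 ≈ 0.071429
q = 1/42 (q = -(-1)/(3*14) = -⅓*(-1/14) = 1/42 ≈ 0.023810)
(q - 47)*(-149) = (1/42 - 47)*(-149) = -1973/42*(-149) = 293977/42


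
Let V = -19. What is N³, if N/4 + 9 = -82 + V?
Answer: -85184000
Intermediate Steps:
N = -440 (N = -36 + 4*(-82 - 19) = -36 + 4*(-101) = -36 - 404 = -440)
N³ = (-440)³ = -85184000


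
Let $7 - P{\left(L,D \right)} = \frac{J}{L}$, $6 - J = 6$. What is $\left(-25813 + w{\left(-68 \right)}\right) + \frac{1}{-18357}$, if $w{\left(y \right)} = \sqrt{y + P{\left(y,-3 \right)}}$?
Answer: $- \frac{473849242}{18357} + i \sqrt{61} \approx -25813.0 + 7.8102 i$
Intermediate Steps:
$J = 0$ ($J = 6 - 6 = 0$)
$P{\left(L,D \right)} = 7$ ($P{\left(L,D \right)} = 7 - \frac{0}{L} = 7 - 0 = 7 + 0 = 7$)
$w{\left(y \right)} = \sqrt{7 + y}$ ($w{\left(y \right)} = \sqrt{y + 7} = \sqrt{7 + y}$)
$\left(-25813 + w{\left(-68 \right)}\right) + \frac{1}{-18357} = \left(-25813 + \sqrt{7 - 68}\right) + \frac{1}{-18357} = \left(-25813 + \sqrt{-61}\right) - \frac{1}{18357} = \left(-25813 + i \sqrt{61}\right) - \frac{1}{18357} = - \frac{473849242}{18357} + i \sqrt{61}$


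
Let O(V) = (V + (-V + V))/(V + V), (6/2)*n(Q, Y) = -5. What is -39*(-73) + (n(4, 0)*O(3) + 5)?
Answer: 17107/6 ≈ 2851.2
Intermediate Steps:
n(Q, Y) = -5/3 (n(Q, Y) = (⅓)*(-5) = -5/3)
O(V) = ½ (O(V) = (V + 0)/((2*V)) = V*(1/(2*V)) = ½)
-39*(-73) + (n(4, 0)*O(3) + 5) = -39*(-73) + (-5/3*½ + 5) = 2847 + (-⅚ + 5) = 2847 + 25/6 = 17107/6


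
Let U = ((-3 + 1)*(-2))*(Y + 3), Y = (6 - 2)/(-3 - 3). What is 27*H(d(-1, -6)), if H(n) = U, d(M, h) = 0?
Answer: 252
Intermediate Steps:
Y = -2/3 (Y = 4/(-6) = 4*(-1/6) = -2/3 ≈ -0.66667)
U = 28/3 (U = ((-3 + 1)*(-2))*(-2/3 + 3) = -2*(-2)*(7/3) = 4*(7/3) = 28/3 ≈ 9.3333)
H(n) = 28/3
27*H(d(-1, -6)) = 27*(28/3) = 252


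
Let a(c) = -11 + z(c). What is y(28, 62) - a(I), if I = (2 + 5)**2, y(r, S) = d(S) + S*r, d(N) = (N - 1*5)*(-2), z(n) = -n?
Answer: 1682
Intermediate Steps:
d(N) = 10 - 2*N (d(N) = (N - 5)*(-2) = (-5 + N)*(-2) = 10 - 2*N)
y(r, S) = 10 - 2*S + S*r (y(r, S) = (10 - 2*S) + S*r = 10 - 2*S + S*r)
I = 49 (I = 7**2 = 49)
a(c) = -11 - c
y(28, 62) - a(I) = (10 - 2*62 + 62*28) - (-11 - 1*49) = (10 - 124 + 1736) - (-11 - 49) = 1622 - 1*(-60) = 1622 + 60 = 1682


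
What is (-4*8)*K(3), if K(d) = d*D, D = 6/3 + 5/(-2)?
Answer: 48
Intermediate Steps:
D = -½ (D = 6*(⅓) + 5*(-½) = 2 - 5/2 = -½ ≈ -0.50000)
K(d) = -d/2 (K(d) = d*(-½) = -d/2)
(-4*8)*K(3) = (-4*8)*(-½*3) = -32*(-3/2) = 48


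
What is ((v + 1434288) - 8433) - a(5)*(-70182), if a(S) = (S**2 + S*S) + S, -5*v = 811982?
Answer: 25617343/5 ≈ 5.1235e+6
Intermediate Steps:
v = -811982/5 (v = -1/5*811982 = -811982/5 ≈ -1.6240e+5)
a(S) = S + 2*S**2 (a(S) = (S**2 + S**2) + S = 2*S**2 + S = S + 2*S**2)
((v + 1434288) - 8433) - a(5)*(-70182) = ((-811982/5 + 1434288) - 8433) - 5*(1 + 2*5)*(-70182) = (6359458/5 - 8433) - 5*(1 + 10)*(-70182) = 6317293/5 - 5*11*(-70182) = 6317293/5 - 55*(-70182) = 6317293/5 - 1*(-3860010) = 6317293/5 + 3860010 = 25617343/5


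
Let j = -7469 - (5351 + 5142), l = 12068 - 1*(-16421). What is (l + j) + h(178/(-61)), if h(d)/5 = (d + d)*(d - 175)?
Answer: 58489307/3721 ≈ 15719.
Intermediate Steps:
h(d) = 10*d*(-175 + d) (h(d) = 5*((d + d)*(d - 175)) = 5*((2*d)*(-175 + d)) = 5*(2*d*(-175 + d)) = 10*d*(-175 + d))
l = 28489 (l = 12068 + 16421 = 28489)
j = -17962 (j = -7469 - 1*10493 = -7469 - 10493 = -17962)
(l + j) + h(178/(-61)) = (28489 - 17962) + 10*(178/(-61))*(-175 + 178/(-61)) = 10527 + 10*(178*(-1/61))*(-175 + 178*(-1/61)) = 10527 + 10*(-178/61)*(-175 - 178/61) = 10527 + 10*(-178/61)*(-10853/61) = 10527 + 19318340/3721 = 58489307/3721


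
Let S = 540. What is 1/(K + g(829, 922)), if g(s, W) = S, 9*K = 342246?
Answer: 3/115702 ≈ 2.5929e-5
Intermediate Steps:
K = 114082/3 (K = (1/9)*342246 = 114082/3 ≈ 38027.)
g(s, W) = 540
1/(K + g(829, 922)) = 1/(114082/3 + 540) = 1/(115702/3) = 3/115702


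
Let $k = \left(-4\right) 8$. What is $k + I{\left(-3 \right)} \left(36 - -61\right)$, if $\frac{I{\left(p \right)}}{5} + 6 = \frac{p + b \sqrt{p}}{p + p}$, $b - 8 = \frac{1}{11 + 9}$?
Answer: $- \frac{5399}{2} - \frac{15617 i \sqrt{3}}{24} \approx -2699.5 - 1127.1 i$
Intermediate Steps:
$k = -32$
$b = \frac{161}{20}$ ($b = 8 + \frac{1}{11 + 9} = 8 + \frac{1}{20} = \frac{161}{20} \approx 8.05$)
$I{\left(p \right)} = -30 + \frac{5 \left(p + \frac{161 \sqrt{p}}{20}\right)}{2 p}$ ($I{\left(p \right)} = -30 + 5 \frac{p + \frac{161 \sqrt{p}}{20}}{p + p} = -30 + 5 \frac{p + \frac{161 \sqrt{p}}{20}}{2 p} = -30 + \frac{5 \left(p + \frac{161 \sqrt{p}}{20}\right)}{2 p}$)
$k + I{\left(-3 \right)} \left(36 - -61\right) = -32 + \left(- \frac{55}{2} + \frac{161}{8 i \sqrt{3}}\right) \left(36 - -61\right) = -32 + \left(- \frac{55}{2} + \frac{161 \left(- \frac{i \sqrt{3}}{3}\right)}{8}\right) \left(36 + 61\right) = -32 + \left(- \frac{55}{2} - \frac{161 i \sqrt{3}}{24}\right) 97 = -32 - \left(\frac{5335}{2} + \frac{15617 i \sqrt{3}}{24}\right) = - \frac{5399}{2} - \frac{15617 i \sqrt{3}}{24}$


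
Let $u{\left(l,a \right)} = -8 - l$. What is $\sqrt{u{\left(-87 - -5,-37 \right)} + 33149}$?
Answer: $\sqrt{33223} \approx 182.27$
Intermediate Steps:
$\sqrt{u{\left(-87 - -5,-37 \right)} + 33149} = \sqrt{\left(-8 - \left(-87 - -5\right)\right) + 33149} = \sqrt{\left(-8 - \left(-87 + 5\right)\right) + 33149} = \sqrt{\left(-8 - -82\right) + 33149} = \sqrt{\left(-8 + 82\right) + 33149} = \sqrt{74 + 33149} = \sqrt{33223}$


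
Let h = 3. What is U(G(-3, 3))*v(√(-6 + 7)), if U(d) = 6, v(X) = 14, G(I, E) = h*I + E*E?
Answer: 84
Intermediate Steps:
G(I, E) = E² + 3*I (G(I, E) = 3*I + E*E = 3*I + E² = E² + 3*I)
U(G(-3, 3))*v(√(-6 + 7)) = 6*14 = 84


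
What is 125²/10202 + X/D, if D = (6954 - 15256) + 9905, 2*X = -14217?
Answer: -3391003/1168129 ≈ -2.9029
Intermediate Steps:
X = -14217/2 (X = (½)*(-14217) = -14217/2 ≈ -7108.5)
D = 1603 (D = -8302 + 9905 = 1603)
125²/10202 + X/D = 125²/10202 - 14217/2/1603 = 15625*(1/10202) - 14217/2*1/1603 = 15625/10202 - 2031/458 = -3391003/1168129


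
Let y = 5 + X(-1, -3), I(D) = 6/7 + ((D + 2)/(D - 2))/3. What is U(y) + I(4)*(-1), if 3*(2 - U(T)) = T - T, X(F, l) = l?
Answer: ⅐ ≈ 0.14286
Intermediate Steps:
I(D) = 6/7 + (2 + D)/(3*(-2 + D)) (I(D) = 6*(⅐) + ((2 + D)/(-2 + D))*(⅓) = 6/7 + ((2 + D)/(-2 + D))*(⅓) = 6/7 + (2 + D)/(3*(-2 + D)))
y = 2 (y = 5 - 3 = 2)
U(T) = 2 (U(T) = 2 - (T - T)/3 = 2 - ⅓*0 = 2 + 0 = 2)
U(y) + I(4)*(-1) = 2 + ((-22 + 25*4)/(21*(-2 + 4)))*(-1) = 2 + ((1/21)*(-22 + 100)/2)*(-1) = 2 + ((1/21)*(½)*78)*(-1) = 2 + (13/7)*(-1) = 2 - 13/7 = ⅐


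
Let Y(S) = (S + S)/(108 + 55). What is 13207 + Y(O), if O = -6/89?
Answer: 191593937/14507 ≈ 13207.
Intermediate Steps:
O = -6/89 (O = -6*1/89 = -6/89 ≈ -0.067416)
Y(S) = 2*S/163 (Y(S) = (2*S)/163 = (2*S)*(1/163) = 2*S/163)
13207 + Y(O) = 13207 + (2/163)*(-6/89) = 13207 - 12/14507 = 191593937/14507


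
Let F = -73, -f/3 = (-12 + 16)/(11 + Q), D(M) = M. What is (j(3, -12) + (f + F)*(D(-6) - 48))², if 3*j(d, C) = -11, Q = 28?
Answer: 23790903049/1521 ≈ 1.5642e+7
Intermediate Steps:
j(d, C) = -11/3 (j(d, C) = (⅓)*(-11) = -11/3)
f = -4/13 (f = -3*(-12 + 16)/(11 + 28) = -12/39 = -3*4/39 = -4/13 ≈ -0.30769)
(j(3, -12) + (f + F)*(D(-6) - 48))² = (-11/3 + (-4/13 - 73)*(-6 - 48))² = (-11/3 - 953/13*(-54))² = (-11/3 + 51462/13)² = (154243/39)² = 23790903049/1521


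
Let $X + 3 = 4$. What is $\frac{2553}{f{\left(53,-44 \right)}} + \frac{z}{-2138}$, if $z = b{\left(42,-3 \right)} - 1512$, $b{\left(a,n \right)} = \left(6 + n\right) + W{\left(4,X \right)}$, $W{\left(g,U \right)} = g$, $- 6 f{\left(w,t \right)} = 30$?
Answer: $- \frac{5450789}{10690} \approx -509.9$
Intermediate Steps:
$X = 1$ ($X = -3 + 4 = 1$)
$f{\left(w,t \right)} = -5$ ($f{\left(w,t \right)} = \left(- \frac{1}{6}\right) 30 = -5$)
$b{\left(a,n \right)} = 10 + n$ ($b{\left(a,n \right)} = \left(6 + n\right) + 4 = 10 + n$)
$z = -1505$ ($z = \left(10 - 3\right) - 1512 = 7 - 1512 = -1505$)
$\frac{2553}{f{\left(53,-44 \right)}} + \frac{z}{-2138} = \frac{2553}{-5} - \frac{1505}{-2138} = 2553 \left(- \frac{1}{5}\right) - - \frac{1505}{2138} = - \frac{2553}{5} + \frac{1505}{2138} = - \frac{5450789}{10690}$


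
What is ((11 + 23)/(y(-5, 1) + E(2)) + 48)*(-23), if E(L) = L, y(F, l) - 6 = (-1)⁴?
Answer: -10718/9 ≈ -1190.9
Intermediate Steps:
y(F, l) = 7 (y(F, l) = 6 + (-1)⁴ = 6 + 1 = 7)
((11 + 23)/(y(-5, 1) + E(2)) + 48)*(-23) = ((11 + 23)/(7 + 2) + 48)*(-23) = (34/9 + 48)*(-23) = (466/9)*(-23) = -10718/9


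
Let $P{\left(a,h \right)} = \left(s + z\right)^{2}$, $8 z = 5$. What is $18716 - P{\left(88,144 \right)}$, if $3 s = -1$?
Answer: $\frac{10780367}{576} \approx 18716.0$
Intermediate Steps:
$s = - \frac{1}{3}$ ($s = \frac{1}{3} \left(-1\right) = - \frac{1}{3} \approx -0.33333$)
$z = \frac{5}{8}$ ($z = \frac{1}{8} \cdot 5 = \frac{5}{8} \approx 0.625$)
$P{\left(a,h \right)} = \frac{49}{576}$ ($P{\left(a,h \right)} = \left(- \frac{1}{3} + \frac{5}{8}\right)^{2} = \left(\frac{7}{24}\right)^{2} = \frac{49}{576}$)
$18716 - P{\left(88,144 \right)} = 18716 - \frac{49}{576} = \frac{10780367}{576}$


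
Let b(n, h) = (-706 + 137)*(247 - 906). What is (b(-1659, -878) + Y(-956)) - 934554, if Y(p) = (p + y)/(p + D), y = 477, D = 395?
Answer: -313925584/561 ≈ -5.5958e+5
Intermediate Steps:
b(n, h) = 374971 (b(n, h) = -569*(-659) = 374971)
Y(p) = (477 + p)/(395 + p) (Y(p) = (p + 477)/(p + 395) = (477 + p)/(395 + p))
(b(-1659, -878) + Y(-956)) - 934554 = (374971 + (477 - 956)/(395 - 956)) - 934554 = (374971 - 479/(-561)) - 934554 = (374971 - 1/561*(-479)) - 934554 = (374971 + 479/561) - 934554 = 210359210/561 - 934554 = -313925584/561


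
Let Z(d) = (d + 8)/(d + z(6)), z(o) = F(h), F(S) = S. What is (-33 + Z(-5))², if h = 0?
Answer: 28224/25 ≈ 1129.0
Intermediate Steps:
z(o) = 0
Z(d) = (8 + d)/d (Z(d) = (d + 8)/(d + 0) = (8 + d)/d)
(-33 + Z(-5))² = (-33 + (8 - 5)/(-5))² = (-33 - ⅕*3)² = (-33 - ⅗)² = (-168/5)² = 28224/25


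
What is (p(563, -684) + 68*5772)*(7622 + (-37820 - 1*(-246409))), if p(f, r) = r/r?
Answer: 84862168867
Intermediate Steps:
p(f, r) = 1
(p(563, -684) + 68*5772)*(7622 + (-37820 - 1*(-246409))) = (1 + 68*5772)*(7622 + (-37820 - 1*(-246409))) = (1 + 392496)*(7622 + (-37820 + 246409)) = 392497*(7622 + 208589) = 392497*216211 = 84862168867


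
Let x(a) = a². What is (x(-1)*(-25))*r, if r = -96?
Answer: 2400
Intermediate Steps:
(x(-1)*(-25))*r = ((-1)²*(-25))*(-96) = (1*(-25))*(-96) = -25*(-96) = 2400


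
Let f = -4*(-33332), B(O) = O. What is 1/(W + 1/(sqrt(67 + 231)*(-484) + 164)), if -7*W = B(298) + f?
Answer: -65272258019780/1246010107317848639 + 23716*sqrt(298)/1246010107317848639 ≈ -5.2385e-5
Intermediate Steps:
f = 133328
W = -133626/7 (W = -(298 + 133328)/7 = -1/7*133626 = -133626/7 ≈ -19089.)
1/(W + 1/(sqrt(67 + 231)*(-484) + 164)) = 1/(-133626/7 + 1/(sqrt(67 + 231)*(-484) + 164)) = 1/(-133626/7 + 1/(sqrt(298)*(-484) + 164)) = 1/(-133626/7 + 1/(-484*sqrt(298) + 164)) = 1/(-133626/7 + 1/(164 - 484*sqrt(298)))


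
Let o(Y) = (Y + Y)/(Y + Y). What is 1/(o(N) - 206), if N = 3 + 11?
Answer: -1/205 ≈ -0.0048781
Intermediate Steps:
N = 14
o(Y) = 1 (o(Y) = (2*Y)/((2*Y)) = (2*Y)*(1/(2*Y)) = 1)
1/(o(N) - 206) = 1/(1 - 206) = 1/(-205) = -1/205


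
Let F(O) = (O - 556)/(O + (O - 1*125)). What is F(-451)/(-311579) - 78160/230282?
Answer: -961952997279/2834165893481 ≈ -0.33941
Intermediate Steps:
F(O) = (-556 + O)/(-125 + 2*O) (F(O) = (-556 + O)/(O + (O - 125)) = (-556 + O)/(O + (-125 + O)) = (-556 + O)/(-125 + 2*O))
F(-451)/(-311579) - 78160/230282 = ((-556 - 451)/(-125 + 2*(-451)))/(-311579) - 78160/230282 = (-1007/(-125 - 902))*(-1/311579) - 78160*1/230282 = (-1007/(-1027))*(-1/311579) - 39080/115141 = -1/1027*(-1007)*(-1/311579) - 39080/115141 = (1007/1027)*(-1/311579) - 39080/115141 = -1007/319991633 - 39080/115141 = -961952997279/2834165893481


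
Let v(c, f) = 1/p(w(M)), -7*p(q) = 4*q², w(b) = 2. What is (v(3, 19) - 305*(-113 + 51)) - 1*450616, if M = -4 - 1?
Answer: -6907303/16 ≈ -4.3171e+5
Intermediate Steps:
M = -5
p(q) = -4*q²/7
v(c, f) = -7/16 (v(c, f) = 1/(-4/7*2²) = 1/(-4/7*4) = 1/(-16/7) = -7/16)
(v(3, 19) - 305*(-113 + 51)) - 1*450616 = (-7/16 - 305*(-113 + 51)) - 1*450616 = (-7/16 - 305*(-62)) - 450616 = (-7/16 + 18910) - 450616 = 302553/16 - 450616 = -6907303/16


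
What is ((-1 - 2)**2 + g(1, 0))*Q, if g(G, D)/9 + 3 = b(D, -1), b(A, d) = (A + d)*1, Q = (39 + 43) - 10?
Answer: -1944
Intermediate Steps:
Q = 72 (Q = 82 - 10 = 72)
b(A, d) = A + d
g(G, D) = -36 + 9*D (g(G, D) = -27 + 9*(D - 1) = -27 + 9*(-1 + D) = -27 + (-9 + 9*D) = -36 + 9*D)
((-1 - 2)**2 + g(1, 0))*Q = ((-1 - 2)**2 + (-36 + 9*0))*72 = ((-3)**2 + (-36 + 0))*72 = (9 - 36)*72 = -27*72 = -1944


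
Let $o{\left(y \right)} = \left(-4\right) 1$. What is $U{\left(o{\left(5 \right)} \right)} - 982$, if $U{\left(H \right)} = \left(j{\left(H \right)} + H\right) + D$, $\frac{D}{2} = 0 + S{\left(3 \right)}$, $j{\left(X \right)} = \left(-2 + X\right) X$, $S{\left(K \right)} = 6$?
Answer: $-950$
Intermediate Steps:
$o{\left(y \right)} = -4$
$j{\left(X \right)} = X \left(-2 + X\right)$
$D = 12$ ($D = 2 \left(0 + 6\right) = 2 \cdot 6 = 12$)
$U{\left(H \right)} = 12 + H + H \left(-2 + H\right)$ ($U{\left(H \right)} = \left(H \left(-2 + H\right) + H\right) + 12 = \left(H + H \left(-2 + H\right)\right) + 12 = 12 + H + H \left(-2 + H\right)$)
$U{\left(o{\left(5 \right)} \right)} - 982 = \left(12 + \left(-4\right)^{2} - -4\right) - 982 = \left(12 + 16 + 4\right) - 982 = 32 - 982 = -950$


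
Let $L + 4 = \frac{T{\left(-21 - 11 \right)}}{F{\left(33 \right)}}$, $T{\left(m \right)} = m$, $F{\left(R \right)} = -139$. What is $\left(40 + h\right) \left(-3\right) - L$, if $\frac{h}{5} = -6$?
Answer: $- \frac{3646}{139} \approx -26.23$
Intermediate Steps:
$h = -30$ ($h = 5 \left(-6\right) = -30$)
$L = - \frac{524}{139}$ ($L = -4 + \frac{-21 - 11}{-139} = -4 + \left(-21 - 11\right) \left(- \frac{1}{139}\right) = -4 - - \frac{32}{139} = -4 + \frac{32}{139} = - \frac{524}{139} \approx -3.7698$)
$\left(40 + h\right) \left(-3\right) - L = \left(40 - 30\right) \left(-3\right) - - \frac{524}{139} = 10 \left(-3\right) + \frac{524}{139} = -30 + \frac{524}{139} = - \frac{3646}{139}$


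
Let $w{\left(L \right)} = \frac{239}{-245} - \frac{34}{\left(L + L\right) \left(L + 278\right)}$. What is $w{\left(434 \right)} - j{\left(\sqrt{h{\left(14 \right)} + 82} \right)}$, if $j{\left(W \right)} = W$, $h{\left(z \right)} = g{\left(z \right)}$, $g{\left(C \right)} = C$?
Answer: $- \frac{10551011}{10815280} - 4 \sqrt{6} \approx -10.774$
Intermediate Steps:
$h{\left(z \right)} = z$
$w{\left(L \right)} = - \frac{239}{245} - \frac{17}{L \left(278 + L\right)}$ ($w{\left(L \right)} = 239 \left(- \frac{1}{245}\right) - \frac{34}{2 L \left(278 + L\right)} = - \frac{239}{245} - \frac{34}{2 L \left(278 + L\right)} = - \frac{239}{245} - 34 \frac{1}{2 L \left(278 + L\right)} = - \frac{239}{245} - \frac{17}{L \left(278 + L\right)}$)
$w{\left(434 \right)} - j{\left(\sqrt{h{\left(14 \right)} + 82} \right)} = \frac{-4165 - 28835828 - 239 \cdot 434^{2}}{245 \cdot 434 \left(278 + 434\right)} - \sqrt{14 + 82} = \frac{1}{245} \cdot \frac{1}{434} \cdot \frac{1}{712} \left(-4165 - 28835828 - 45017084\right) - \sqrt{96} = \frac{1}{245} \cdot \frac{1}{434} \cdot \frac{1}{712} \left(-4165 - 28835828 - 45017084\right) - 4 \sqrt{6} = \frac{1}{245} \cdot \frac{1}{434} \cdot \frac{1}{712} \left(-73857077\right) - 4 \sqrt{6} = - \frac{10551011}{10815280} - 4 \sqrt{6}$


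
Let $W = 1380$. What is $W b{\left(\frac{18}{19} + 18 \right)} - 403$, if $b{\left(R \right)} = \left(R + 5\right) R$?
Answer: $\frac{225898517}{361} \approx 6.2576 \cdot 10^{5}$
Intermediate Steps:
$b{\left(R \right)} = R \left(5 + R\right)$ ($b{\left(R \right)} = \left(5 + R\right) R = R \left(5 + R\right)$)
$W b{\left(\frac{18}{19} + 18 \right)} - 403 = 1380 \left(\frac{18}{19} + 18\right) \left(5 + \left(\frac{18}{19} + 18\right)\right) - 403 = 1380 \frac{360 \left(5 + \frac{360}{19}\right)}{19} - 403 = 1380 \cdot \frac{360}{19} \cdot \frac{455}{19} - 403 = 1380 \cdot \frac{163800}{361} - 403 = \frac{226044000}{361} - 403 = \frac{225898517}{361}$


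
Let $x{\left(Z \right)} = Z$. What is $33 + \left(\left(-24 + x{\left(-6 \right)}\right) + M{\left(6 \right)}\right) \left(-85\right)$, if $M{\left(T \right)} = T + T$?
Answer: $1563$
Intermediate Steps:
$M{\left(T \right)} = 2 T$
$33 + \left(\left(-24 + x{\left(-6 \right)}\right) + M{\left(6 \right)}\right) \left(-85\right) = 33 + \left(\left(-24 - 6\right) + 2 \cdot 6\right) \left(-85\right) = 33 + \left(-30 + 12\right) \left(-85\right) = 33 - -1530 = 33 + 1530 = 1563$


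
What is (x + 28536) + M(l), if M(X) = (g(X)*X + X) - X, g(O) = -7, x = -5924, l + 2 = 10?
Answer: 22556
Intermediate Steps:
l = 8 (l = -2 + 10 = 8)
M(X) = -7*X (M(X) = (-7*X + X) - X = -6*X - X = -7*X)
(x + 28536) + M(l) = (-5924 + 28536) - 7*8 = 22612 - 56 = 22556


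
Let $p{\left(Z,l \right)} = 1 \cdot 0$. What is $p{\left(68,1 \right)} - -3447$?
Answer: $3447$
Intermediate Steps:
$p{\left(Z,l \right)} = 0$
$p{\left(68,1 \right)} - -3447 = 0 - -3447 = 0 + 3447 = 3447$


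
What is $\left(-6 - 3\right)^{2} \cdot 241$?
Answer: $19521$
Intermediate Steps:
$\left(-6 - 3\right)^{2} \cdot 241 = \left(-9\right)^{2} \cdot 241 = 81 \cdot 241 = 19521$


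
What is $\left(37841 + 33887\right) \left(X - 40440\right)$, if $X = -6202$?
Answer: $-3345537376$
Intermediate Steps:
$\left(37841 + 33887\right) \left(X - 40440\right) = \left(37841 + 33887\right) \left(-6202 - 40440\right) = 71728 \left(-46642\right) = -3345537376$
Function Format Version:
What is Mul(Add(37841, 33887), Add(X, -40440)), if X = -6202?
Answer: -3345537376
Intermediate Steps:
Mul(Add(37841, 33887), Add(X, -40440)) = Mul(Add(37841, 33887), Add(-6202, -40440)) = Mul(71728, -46642) = -3345537376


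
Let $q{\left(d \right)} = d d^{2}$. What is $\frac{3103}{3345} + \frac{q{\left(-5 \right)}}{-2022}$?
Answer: $\frac{743599}{751510} \approx 0.98947$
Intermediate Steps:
$q{\left(d \right)} = d^{3}$
$\frac{3103}{3345} + \frac{q{\left(-5 \right)}}{-2022} = \frac{3103}{3345} + \frac{\left(-5\right)^{3}}{-2022} = 3103 \cdot \frac{1}{3345} - - \frac{125}{2022} = \frac{3103}{3345} + \frac{125}{2022} = \frac{743599}{751510}$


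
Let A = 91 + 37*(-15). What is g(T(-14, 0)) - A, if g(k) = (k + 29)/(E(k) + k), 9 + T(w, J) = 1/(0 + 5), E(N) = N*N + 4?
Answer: 843129/1816 ≈ 464.28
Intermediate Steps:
E(N) = 4 + N² (E(N) = N² + 4 = 4 + N²)
T(w, J) = -44/5 (T(w, J) = -9 + 1/(0 + 5) = -9 + 1/5 = -9 + ⅕ = -44/5)
g(k) = (29 + k)/(4 + k + k²) (g(k) = (k + 29)/((4 + k²) + k) = (29 + k)/(4 + k + k²))
A = -464 (A = 91 - 555 = -464)
g(T(-14, 0)) - A = (29 - 44/5)/(4 - 44/5 + (-44/5)²) - 1*(-464) = (101/5)/(4 - 44/5 + 1936/25) + 464 = (101/5)/(1816/25) + 464 = (25/1816)*(101/5) + 464 = 505/1816 + 464 = 843129/1816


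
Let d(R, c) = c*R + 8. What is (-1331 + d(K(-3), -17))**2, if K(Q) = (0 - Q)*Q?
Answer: 1368900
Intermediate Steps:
K(Q) = -Q**2 (K(Q) = (-Q)*Q = -Q**2)
d(R, c) = 8 + R*c (d(R, c) = R*c + 8 = 8 + R*c)
(-1331 + d(K(-3), -17))**2 = (-1331 + (8 - 1*(-3)**2*(-17)))**2 = (-1331 + (8 - 1*9*(-17)))**2 = (-1331 + (8 - 9*(-17)))**2 = (-1331 + (8 + 153))**2 = (-1331 + 161)**2 = (-1170)**2 = 1368900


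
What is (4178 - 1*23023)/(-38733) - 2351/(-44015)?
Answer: 920523958/1704832995 ≈ 0.53995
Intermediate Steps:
(4178 - 1*23023)/(-38733) - 2351/(-44015) = (4178 - 23023)*(-1/38733) - 2351*(-1/44015) = -18845*(-1/38733) + 2351/44015 = 18845/38733 + 2351/44015 = 920523958/1704832995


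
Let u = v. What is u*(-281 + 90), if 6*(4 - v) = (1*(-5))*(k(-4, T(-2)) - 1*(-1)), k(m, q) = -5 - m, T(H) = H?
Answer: -764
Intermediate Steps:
v = 4 (v = 4 - 1*(-5)*((-5 - 1*(-4)) - 1*(-1))/6 = 4 - (-5)*((-5 + 4) + 1)/6 = 4 - (-5)*(-1 + 1)/6 = 4 - (-5)*0/6 = 4 - ⅙*0 = 4 + 0 = 4)
u = 4
u*(-281 + 90) = 4*(-281 + 90) = 4*(-191) = -764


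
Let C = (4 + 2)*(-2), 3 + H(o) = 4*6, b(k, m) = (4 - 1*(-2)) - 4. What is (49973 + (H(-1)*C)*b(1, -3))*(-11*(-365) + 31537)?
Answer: 1758721888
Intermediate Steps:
b(k, m) = 2 (b(k, m) = (4 + 2) - 4 = 6 - 4 = 2)
H(o) = 21 (H(o) = -3 + 4*6 = -3 + 24 = 21)
C = -12 (C = 6*(-2) = -12)
(49973 + (H(-1)*C)*b(1, -3))*(-11*(-365) + 31537) = (49973 + (21*(-12))*2)*(-11*(-365) + 31537) = (49973 - 252*2)*(4015 + 31537) = (49973 - 504)*35552 = 49469*35552 = 1758721888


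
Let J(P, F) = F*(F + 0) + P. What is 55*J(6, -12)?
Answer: 8250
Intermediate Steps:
J(P, F) = P + F² (J(P, F) = F*F + P = F² + P = P + F²)
55*J(6, -12) = 55*(6 + (-12)²) = 55*(6 + 144) = 55*150 = 8250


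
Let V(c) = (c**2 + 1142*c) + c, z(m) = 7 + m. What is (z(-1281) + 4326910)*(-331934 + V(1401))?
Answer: 13981363935560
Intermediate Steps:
V(c) = c**2 + 1143*c
(z(-1281) + 4326910)*(-331934 + V(1401)) = ((7 - 1281) + 4326910)*(-331934 + 1401*(1143 + 1401)) = (-1274 + 4326910)*(-331934 + 1401*2544) = 4325636*(-331934 + 3564144) = 4325636*3232210 = 13981363935560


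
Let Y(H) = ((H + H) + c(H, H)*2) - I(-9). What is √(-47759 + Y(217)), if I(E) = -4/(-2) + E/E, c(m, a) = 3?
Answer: 3*I*√5258 ≈ 217.54*I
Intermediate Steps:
I(E) = 3 (I(E) = -4*(-½) + 1 = 2 + 1 = 3)
Y(H) = 3 + 2*H (Y(H) = ((H + H) + 3*2) - 1*3 = (2*H + 6) - 3 = (6 + 2*H) - 3 = 3 + 2*H)
√(-47759 + Y(217)) = √(-47759 + (3 + 2*217)) = √(-47759 + (3 + 434)) = √(-47759 + 437) = √(-47322) = 3*I*√5258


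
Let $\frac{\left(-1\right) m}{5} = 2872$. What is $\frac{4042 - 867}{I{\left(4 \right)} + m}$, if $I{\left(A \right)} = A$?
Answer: $- \frac{3175}{14356} \approx -0.22116$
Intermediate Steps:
$m = -14360$ ($m = \left(-5\right) 2872 = -14360$)
$\frac{4042 - 867}{I{\left(4 \right)} + m} = \frac{4042 - 867}{4 - 14360} = \frac{4042 + \left(-504 + \left(-1108 + 745\right)\right)}{-14356} = \left(4042 - 867\right) \left(- \frac{1}{14356}\right) = 3175 \left(- \frac{1}{14356}\right) = - \frac{3175}{14356}$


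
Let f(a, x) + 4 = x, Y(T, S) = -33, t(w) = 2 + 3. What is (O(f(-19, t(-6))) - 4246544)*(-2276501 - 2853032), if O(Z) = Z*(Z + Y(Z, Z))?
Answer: 21782951729008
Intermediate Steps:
t(w) = 5
f(a, x) = -4 + x
O(Z) = Z*(-33 + Z) (O(Z) = Z*(Z - 33) = Z*(-33 + Z))
(O(f(-19, t(-6))) - 4246544)*(-2276501 - 2853032) = ((-4 + 5)*(-33 + (-4 + 5)) - 4246544)*(-2276501 - 2853032) = (1*(-33 + 1) - 4246544)*(-5129533) = (1*(-32) - 4246544)*(-5129533) = (-32 - 4246544)*(-5129533) = -4246576*(-5129533) = 21782951729008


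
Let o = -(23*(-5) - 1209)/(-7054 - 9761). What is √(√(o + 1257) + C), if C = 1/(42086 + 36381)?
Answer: √(22186091103075 + 103531133546535*√355387227765)/1319422605 ≈ 5.9543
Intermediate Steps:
C = 1/78467 ≈ 1.2744e-5
o = -1324/16815 (o = -(-115 - 1209)/(-16815) = -(-1324)*(-1)/16815 = -1*1324/16815 = -1324/16815 ≈ -0.078739)
√(√(o + 1257) + C) = √(√(-1324/16815 + 1257) + 1/78467) = √(√(21135131/16815) + 1/78467) = √(√355387227765/16815 + 1/78467) = √(1/78467 + √355387227765/16815)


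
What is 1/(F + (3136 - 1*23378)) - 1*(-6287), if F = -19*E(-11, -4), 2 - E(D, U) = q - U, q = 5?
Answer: 126425282/20109 ≈ 6287.0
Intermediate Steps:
E(D, U) = -3 + U (E(D, U) = 2 - (5 - U) = 2 + (-5 + U) = -3 + U)
F = 133 (F = -19*(-3 - 4) = -19*(-7) = 133)
1/(F + (3136 - 1*23378)) - 1*(-6287) = 1/(133 + (3136 - 1*23378)) - 1*(-6287) = 1/(133 + (3136 - 23378)) + 6287 = 1/(133 - 20242) + 6287 = 1/(-20109) + 6287 = -1/20109 + 6287 = 126425282/20109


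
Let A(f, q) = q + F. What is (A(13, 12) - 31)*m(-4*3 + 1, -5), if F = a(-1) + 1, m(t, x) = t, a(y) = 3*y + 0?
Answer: 231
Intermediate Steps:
a(y) = 3*y
F = -2 (F = 3*(-1) + 1 = -3 + 1 = -2)
A(f, q) = -2 + q (A(f, q) = q - 2 = -2 + q)
(A(13, 12) - 31)*m(-4*3 + 1, -5) = ((-2 + 12) - 31)*(-4*3 + 1) = (10 - 31)*(-12 + 1) = -21*(-11) = 231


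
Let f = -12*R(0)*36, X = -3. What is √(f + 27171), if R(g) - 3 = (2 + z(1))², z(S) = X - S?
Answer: 3*√2683 ≈ 155.39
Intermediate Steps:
z(S) = -3 - S
R(g) = 7 (R(g) = 3 + (2 + (-3 - 1*1))² = 3 + (2 + (-3 - 1))² = 3 + (2 - 4)² = 3 + (-2)² = 3 + 4 = 7)
f = -3024 (f = -12*7*36 = -84*36 = -3024)
√(f + 27171) = √(-3024 + 27171) = √24147 = 3*√2683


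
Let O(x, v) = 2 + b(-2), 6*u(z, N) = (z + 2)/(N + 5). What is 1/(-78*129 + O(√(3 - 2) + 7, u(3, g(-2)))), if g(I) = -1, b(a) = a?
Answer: -1/10062 ≈ -9.9384e-5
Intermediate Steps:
u(z, N) = (2 + z)/(6*(5 + N)) (u(z, N) = ((z + 2)/(N + 5))/6 = ((2 + z)/(5 + N))/6 = (2 + z)/(6*(5 + N)))
O(x, v) = 0 (O(x, v) = 2 - 2 = 0)
1/(-78*129 + O(√(3 - 2) + 7, u(3, g(-2)))) = 1/(-78*129 + 0) = 1/(-10062 + 0) = 1/(-10062) = -1/10062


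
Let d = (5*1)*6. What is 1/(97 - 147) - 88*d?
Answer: -132001/50 ≈ -2640.0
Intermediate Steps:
d = 30 (d = 5*6 = 30)
1/(97 - 147) - 88*d = 1/(97 - 147) - 88*30 = 1/(-50) - 2640 = -1/50 - 2640 = -132001/50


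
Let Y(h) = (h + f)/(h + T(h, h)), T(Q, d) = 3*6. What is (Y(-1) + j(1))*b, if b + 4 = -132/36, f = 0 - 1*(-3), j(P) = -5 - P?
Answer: 2300/51 ≈ 45.098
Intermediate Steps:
f = 3 (f = 0 + 3 = 3)
b = -23/3 (b = -4 - 132/36 = -4 - 132*1/36 = -4 - 11/3 = -23/3 ≈ -7.6667)
T(Q, d) = 18
Y(h) = (3 + h)/(18 + h) (Y(h) = (h + 3)/(h + 18) = (3 + h)/(18 + h))
(Y(-1) + j(1))*b = ((3 - 1)/(18 - 1) + (-5 - 1*1))*(-23/3) = (2/17 + (-5 - 1))*(-23/3) = ((1/17)*2 - 6)*(-23/3) = (2/17 - 6)*(-23/3) = -100/17*(-23/3) = 2300/51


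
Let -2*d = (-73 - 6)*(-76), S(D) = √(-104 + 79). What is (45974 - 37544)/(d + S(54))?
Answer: -25306860/9012029 - 42150*I/9012029 ≈ -2.8081 - 0.0046771*I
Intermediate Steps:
S(D) = 5*I (S(D) = √(-25) = 5*I)
d = -3002 (d = -(-73 - 6)*(-76)/2 = -(-79)*(-76)/2 = -½*6004 = -3002)
(45974 - 37544)/(d + S(54)) = (45974 - 37544)/(-3002 + 5*I) = 8430*((-3002 - 5*I)/9012029) = 8430*(-3002 - 5*I)/9012029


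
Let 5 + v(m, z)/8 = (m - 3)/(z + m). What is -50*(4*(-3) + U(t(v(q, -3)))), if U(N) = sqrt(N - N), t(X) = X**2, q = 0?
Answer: 600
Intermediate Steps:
v(m, z) = -40 + 8*(-3 + m)/(m + z) (v(m, z) = -40 + 8*((m - 3)/(z + m)) = -40 + 8*((-3 + m)/(m + z)) = -40 + 8*(-3 + m)/(m + z))
U(N) = 0 (U(N) = sqrt(0) = 0)
-50*(4*(-3) + U(t(v(q, -3)))) = -50*(4*(-3) + 0) = -50*(-12 + 0) = -50*(-12) = 600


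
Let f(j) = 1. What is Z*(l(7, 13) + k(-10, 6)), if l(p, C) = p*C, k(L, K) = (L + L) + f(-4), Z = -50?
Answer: -3600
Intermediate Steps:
k(L, K) = 1 + 2*L (k(L, K) = (L + L) + 1 = 2*L + 1 = 1 + 2*L)
l(p, C) = C*p
Z*(l(7, 13) + k(-10, 6)) = -50*(13*7 + (1 + 2*(-10))) = -50*(91 + (1 - 20)) = -50*(91 - 19) = -50*72 = -3600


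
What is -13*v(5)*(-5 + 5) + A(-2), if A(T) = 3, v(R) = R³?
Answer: 3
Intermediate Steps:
-13*v(5)*(-5 + 5) + A(-2) = -13*5³*(-5 + 5) + 3 = -1625*0 + 3 = -13*0 + 3 = 0 + 3 = 3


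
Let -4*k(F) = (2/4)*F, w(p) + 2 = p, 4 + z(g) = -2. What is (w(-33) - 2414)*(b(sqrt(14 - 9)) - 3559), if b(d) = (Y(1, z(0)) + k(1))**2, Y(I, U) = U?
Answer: 551943375/64 ≈ 8.6241e+6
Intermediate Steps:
z(g) = -6 (z(g) = -4 - 2 = -6)
w(p) = -2 + p
k(F) = -F/8 (k(F) = -2/4*F/4 = -2*(1/4)*F/4 = -F/8)
b(d) = 2401/64 (b(d) = (-6 - 1/8*1)**2 = (-6 - 1/8)**2 = (-49/8)**2 = 2401/64)
(w(-33) - 2414)*(b(sqrt(14 - 9)) - 3559) = ((-2 - 33) - 2414)*(2401/64 - 3559) = (-35 - 2414)*(-225375/64) = -2449*(-225375/64) = 551943375/64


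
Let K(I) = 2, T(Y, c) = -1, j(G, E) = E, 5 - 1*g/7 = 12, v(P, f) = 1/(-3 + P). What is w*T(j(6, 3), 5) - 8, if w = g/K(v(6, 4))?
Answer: 33/2 ≈ 16.500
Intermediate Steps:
g = -49 (g = 35 - 7*12 = 35 - 84 = -49)
w = -49/2 ≈ -24.500
w*T(j(6, 3), 5) - 8 = -49/2*(-1) - 8 = 49/2 - 8 = 33/2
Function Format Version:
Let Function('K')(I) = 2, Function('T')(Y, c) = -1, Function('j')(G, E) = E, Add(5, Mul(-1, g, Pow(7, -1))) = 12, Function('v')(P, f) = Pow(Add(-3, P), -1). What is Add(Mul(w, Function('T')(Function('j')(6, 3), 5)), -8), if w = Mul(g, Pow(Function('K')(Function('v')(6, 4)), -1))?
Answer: Rational(33, 2) ≈ 16.500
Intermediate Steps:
g = -49 (g = Add(35, Mul(-7, 12)) = Add(35, -84) = -49)
w = Rational(-49, 2) (w = Mul(-49, Pow(2, -1)) = Mul(-49, Rational(1, 2)) = Rational(-49, 2) ≈ -24.500)
Add(Mul(w, Function('T')(Function('j')(6, 3), 5)), -8) = Add(Mul(Rational(-49, 2), -1), -8) = Add(Rational(49, 2), -8) = Rational(33, 2)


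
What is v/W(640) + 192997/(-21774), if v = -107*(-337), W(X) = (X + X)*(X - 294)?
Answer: -42344681347/4821634560 ≈ -8.7822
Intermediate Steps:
W(X) = 2*X*(-294 + X) (W(X) = (2*X)*(-294 + X) = 2*X*(-294 + X))
v = 36059
v/W(640) + 192997/(-21774) = 36059/((2*640*(-294 + 640))) + 192997/(-21774) = 36059/((2*640*346)) + 192997*(-1/21774) = 36059/442880 - 192997/21774 = -42344681347/4821634560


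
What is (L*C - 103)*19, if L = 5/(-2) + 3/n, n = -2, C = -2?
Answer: -1805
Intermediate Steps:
L = -4 (L = 5/(-2) + 3/(-2) = 5*(-½) + 3*(-½) = -5/2 - 3/2 = -4)
(L*C - 103)*19 = (-4*(-2) - 103)*19 = (8 - 103)*19 = -95*19 = -1805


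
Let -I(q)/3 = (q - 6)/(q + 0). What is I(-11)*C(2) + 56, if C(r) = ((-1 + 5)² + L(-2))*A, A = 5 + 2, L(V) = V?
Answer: -4382/11 ≈ -398.36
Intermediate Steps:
A = 7
C(r) = 98 (C(r) = ((-1 + 5)² - 2)*7 = (4² - 2)*7 = (16 - 2)*7 = 14*7 = 98)
I(q) = -3*(-6 + q)/q (I(q) = -3*(q - 6)/(q + 0) = -3*(-6 + q)/q)
I(-11)*C(2) + 56 = (-3 + 18/(-11))*98 + 56 = (-3 + 18*(-1/11))*98 + 56 = (-3 - 18/11)*98 + 56 = -51/11*98 + 56 = -4998/11 + 56 = -4382/11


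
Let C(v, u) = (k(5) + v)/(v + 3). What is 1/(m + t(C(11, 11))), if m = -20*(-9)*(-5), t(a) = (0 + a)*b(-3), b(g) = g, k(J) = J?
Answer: -7/6324 ≈ -0.0011069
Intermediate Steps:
C(v, u) = (5 + v)/(3 + v) (C(v, u) = (5 + v)/(v + 3) = (5 + v)/(3 + v))
t(a) = -3*a (t(a) = (0 + a)*(-3) = a*(-3) = -3*a)
m = -900 (m = 180*(-5) = -900)
1/(m + t(C(11, 11))) = 1/(-900 - 3*(5 + 11)/(3 + 11)) = 1/(-900 - 3*16/14) = 1/(-900 - 3*8/7) = 1/(-900 - 24/7) = 1/(-6324/7) = -7/6324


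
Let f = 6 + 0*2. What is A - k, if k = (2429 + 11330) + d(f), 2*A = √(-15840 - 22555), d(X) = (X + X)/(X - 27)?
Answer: -96309/7 + I*√38395/2 ≈ -13758.0 + 97.973*I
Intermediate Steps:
f = 6 (f = 6 + 0 = 6)
d(X) = 2*X/(-27 + X) (d(X) = (2*X)/(-27 + X) = 2*X/(-27 + X))
A = I*√38395/2 (A = √(-15840 - 22555)/2 = √(-38395)/2 = (I*√38395)/2 = I*√38395/2 ≈ 97.973*I)
k = 96309/7 (k = (2429 + 11330) + 2*6/(-27 + 6) = 13759 + 2*6/(-21) = 13759 + 2*6*(-1/21) = 13759 - 4/7 = 96309/7 ≈ 13758.)
A - k = I*√38395/2 - 1*96309/7 = I*√38395/2 - 96309/7 = -96309/7 + I*√38395/2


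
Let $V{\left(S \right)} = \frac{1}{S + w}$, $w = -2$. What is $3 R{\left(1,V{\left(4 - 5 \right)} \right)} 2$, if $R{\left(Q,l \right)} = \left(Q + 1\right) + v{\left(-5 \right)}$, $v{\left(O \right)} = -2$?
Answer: $0$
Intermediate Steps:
$V{\left(S \right)} = \frac{1}{-2 + S}$ ($V{\left(S \right)} = \frac{1}{S - 2} = \frac{1}{-2 + S}$)
$R{\left(Q,l \right)} = -1 + Q$ ($R{\left(Q,l \right)} = \left(Q + 1\right) - 2 = \left(1 + Q\right) - 2 = -1 + Q$)
$3 R{\left(1,V{\left(4 - 5 \right)} \right)} 2 = 3 \left(-1 + 1\right) 2 = 3 \cdot 0 \cdot 2 = 0 \cdot 2 = 0$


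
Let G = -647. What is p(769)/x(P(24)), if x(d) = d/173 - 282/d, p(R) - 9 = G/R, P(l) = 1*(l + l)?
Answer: -8683216/5957443 ≈ -1.4575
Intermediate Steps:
P(l) = 2*l (P(l) = 1*(2*l) = 2*l)
p(R) = 9 - 647/R
x(d) = -282/d + d/173 (x(d) = d*(1/173) - 282/d = d/173 - 282/d = -282/d + d/173)
p(769)/x(P(24)) = (9 - 647/769)/(-282/(2*24) + (2*24)/173) = (9 - 647*1/769)/(-282/48 + (1/173)*48) = (9 - 647/769)/(-282*1/48 + 48/173) = 6274/(769*(-47/8 + 48/173)) = 6274/(769*(-7747/1384)) = (6274/769)*(-1384/7747) = -8683216/5957443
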